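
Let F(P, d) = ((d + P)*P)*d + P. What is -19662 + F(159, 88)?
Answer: 3436521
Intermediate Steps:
F(P, d) = P + P*d*(P + d) (F(P, d) = ((P + d)*P)*d + P = (P*(P + d))*d + P = P*d*(P + d) + P = P + P*d*(P + d))
-19662 + F(159, 88) = -19662 + 159*(1 + 88² + 159*88) = -19662 + 159*(1 + 7744 + 13992) = -19662 + 159*21737 = -19662 + 3456183 = 3436521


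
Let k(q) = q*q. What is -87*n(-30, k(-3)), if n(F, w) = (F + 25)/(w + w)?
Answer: 145/6 ≈ 24.167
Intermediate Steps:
k(q) = q**2
n(F, w) = (25 + F)/(2*w) (n(F, w) = (25 + F)/((2*w)) = (25 + F)*(1/(2*w)) = (25 + F)/(2*w))
-87*n(-30, k(-3)) = -87*(25 - 30)/(2*((-3)**2)) = -87*(-5)/(2*9) = -87*(-5/18) = 145/6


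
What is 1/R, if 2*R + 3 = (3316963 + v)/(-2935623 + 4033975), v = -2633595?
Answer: -274588/326461 ≈ -0.84111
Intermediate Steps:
R = -326461/274588 (R = -3/2 + ((3316963 - 2633595)/(-2935623 + 4033975))/2 = -3/2 + (683368/1098352)/2 = -3/2 + (683368*(1/1098352))/2 = -3/2 + (½)*(85421/137294) = -3/2 + 85421/274588 = -326461/274588 ≈ -1.1889)
1/R = 1/(-326461/274588) = -274588/326461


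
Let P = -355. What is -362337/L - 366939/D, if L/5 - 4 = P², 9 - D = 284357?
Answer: 128194974879/179180470460 ≈ 0.71545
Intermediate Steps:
D = -284348 (D = 9 - 1*284357 = 9 - 284357 = -284348)
L = 630145 (L = 20 + 5*(-355)² = 20 + 5*126025 = 20 + 630125 = 630145)
-362337/L - 366939/D = -362337/630145 - 366939/(-284348) = -362337*1/630145 - 366939*(-1/284348) = -362337/630145 + 366939/284348 = 128194974879/179180470460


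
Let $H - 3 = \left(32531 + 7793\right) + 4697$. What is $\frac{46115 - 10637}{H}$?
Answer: $\frac{5913}{7504} \approx 0.78798$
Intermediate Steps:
$H = 45024$ ($H = 3 + \left(\left(32531 + 7793\right) + 4697\right) = 3 + \left(40324 + 4697\right) = 3 + 45021 = 45024$)
$\frac{46115 - 10637}{H} = \frac{46115 - 10637}{45024} = 35478 \cdot \frac{1}{45024} = \frac{5913}{7504}$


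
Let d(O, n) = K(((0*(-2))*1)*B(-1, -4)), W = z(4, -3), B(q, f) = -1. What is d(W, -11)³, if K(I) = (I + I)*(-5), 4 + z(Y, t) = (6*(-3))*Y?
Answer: 0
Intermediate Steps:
z(Y, t) = -4 - 18*Y (z(Y, t) = -4 + (6*(-3))*Y = -4 - 18*Y)
W = -76 (W = -4 - 18*4 = -4 - 72 = -76)
K(I) = -10*I (K(I) = (2*I)*(-5) = -10*I)
d(O, n) = 0 (d(O, n) = -10*(0*(-2))*1*(-1) = -10*0*1*(-1) = -0*(-1) = -10*0 = 0)
d(W, -11)³ = 0³ = 0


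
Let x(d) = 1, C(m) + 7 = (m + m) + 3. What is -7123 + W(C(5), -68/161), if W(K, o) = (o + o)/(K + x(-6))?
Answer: -8027757/1127 ≈ -7123.1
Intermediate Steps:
C(m) = -4 + 2*m (C(m) = -7 + ((m + m) + 3) = -7 + (2*m + 3) = -7 + (3 + 2*m) = -4 + 2*m)
W(K, o) = 2*o/(1 + K) (W(K, o) = (o + o)/(K + 1) = (2*o)/(1 + K) = 2*o/(1 + K))
-7123 + W(C(5), -68/161) = -7123 + 2*(-68/161)/(1 + (-4 + 2*5)) = -7123 + 2*(-68*1/161)/(1 + (-4 + 10)) = -7123 + 2*(-68/161)/(1 + 6) = -7123 + 2*(-68/161)/7 = -7123 + 2*(-68/161)*(1/7) = -7123 - 136/1127 = -8027757/1127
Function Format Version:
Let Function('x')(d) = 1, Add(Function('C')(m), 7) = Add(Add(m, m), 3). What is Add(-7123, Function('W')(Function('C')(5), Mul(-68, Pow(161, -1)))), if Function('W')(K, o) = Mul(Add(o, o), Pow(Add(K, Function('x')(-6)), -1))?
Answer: Rational(-8027757, 1127) ≈ -7123.1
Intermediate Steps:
Function('C')(m) = Add(-4, Mul(2, m)) (Function('C')(m) = Add(-7, Add(Add(m, m), 3)) = Add(-7, Add(Mul(2, m), 3)) = Add(-7, Add(3, Mul(2, m))) = Add(-4, Mul(2, m)))
Function('W')(K, o) = Mul(2, o, Pow(Add(1, K), -1)) (Function('W')(K, o) = Mul(Add(o, o), Pow(Add(K, 1), -1)) = Mul(Mul(2, o), Pow(Add(1, K), -1)) = Mul(2, o, Pow(Add(1, K), -1)))
Add(-7123, Function('W')(Function('C')(5), Mul(-68, Pow(161, -1)))) = Add(-7123, Mul(2, Mul(-68, Pow(161, -1)), Pow(Add(1, Add(-4, Mul(2, 5))), -1))) = Add(-7123, Mul(2, Mul(-68, Rational(1, 161)), Pow(Add(1, Add(-4, 10)), -1))) = Add(-7123, Mul(2, Rational(-68, 161), Pow(Add(1, 6), -1))) = Add(-7123, Mul(2, Rational(-68, 161), Pow(7, -1))) = Add(-7123, Mul(2, Rational(-68, 161), Rational(1, 7))) = Add(-7123, Rational(-136, 1127)) = Rational(-8027757, 1127)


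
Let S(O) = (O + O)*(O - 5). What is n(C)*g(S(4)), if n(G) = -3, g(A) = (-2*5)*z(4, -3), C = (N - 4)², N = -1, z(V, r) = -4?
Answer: -120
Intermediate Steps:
S(O) = 2*O*(-5 + O) (S(O) = (2*O)*(-5 + O) = 2*O*(-5 + O))
C = 25 (C = (-1 - 4)² = (-5)² = 25)
g(A) = 40 (g(A) = -2*5*(-4) = -10*(-4) = 40)
n(C)*g(S(4)) = -3*40 = -120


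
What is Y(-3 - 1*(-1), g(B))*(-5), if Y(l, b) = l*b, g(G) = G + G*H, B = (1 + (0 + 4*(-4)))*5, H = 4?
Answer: -3750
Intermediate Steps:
B = -75 (B = (1 + (0 - 16))*5 = (1 - 16)*5 = -15*5 = -75)
g(G) = 5*G (g(G) = G + G*4 = G + 4*G = 5*G)
Y(l, b) = b*l
Y(-3 - 1*(-1), g(B))*(-5) = ((5*(-75))*(-3 - 1*(-1)))*(-5) = -375*(-3 + 1)*(-5) = -375*(-2)*(-5) = 750*(-5) = -3750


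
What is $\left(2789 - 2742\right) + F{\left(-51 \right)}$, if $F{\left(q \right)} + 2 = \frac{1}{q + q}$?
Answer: $\frac{4589}{102} \approx 44.99$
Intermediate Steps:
$F{\left(q \right)} = -2 + \frac{1}{2 q}$ ($F{\left(q \right)} = -2 + \frac{1}{q + q} = -2 + \frac{1}{2 q}$)
$\left(2789 - 2742\right) + F{\left(-51 \right)} = \left(2789 - 2742\right) - \left(2 - \frac{1}{2 \left(-51\right)}\right) = 47 + \left(-2 + \frac{1}{2} \left(- \frac{1}{51}\right)\right) = 47 - \frac{205}{102} = \frac{4589}{102}$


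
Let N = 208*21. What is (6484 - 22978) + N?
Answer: -12126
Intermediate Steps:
N = 4368
(6484 - 22978) + N = (6484 - 22978) + 4368 = -16494 + 4368 = -12126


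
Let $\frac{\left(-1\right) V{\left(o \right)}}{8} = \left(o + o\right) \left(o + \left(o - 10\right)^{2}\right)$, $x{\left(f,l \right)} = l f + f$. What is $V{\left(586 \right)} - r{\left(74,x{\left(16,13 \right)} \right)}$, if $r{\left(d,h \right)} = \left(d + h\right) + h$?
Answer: $-3116226634$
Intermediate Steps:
$x{\left(f,l \right)} = f + f l$ ($x{\left(f,l \right)} = f l + f = f + f l$)
$r{\left(d,h \right)} = d + 2 h$
$V{\left(o \right)} = - 16 o \left(o + \left(-10 + o\right)^{2}\right)$ ($V{\left(o \right)} = - 8 \left(o + o\right) \left(o + \left(o - 10\right)^{2}\right) = - 8 \cdot 2 o \left(o + \left(-10 + o\right)^{2}\right) = - 16 o \left(o + \left(-10 + o\right)^{2}\right)$)
$V{\left(586 \right)} - r{\left(74,x{\left(16,13 \right)} \right)} = \left(-16\right) 586 \left(586 + \left(-10 + 586\right)^{2}\right) - \left(74 + 2 \cdot 16 \left(1 + 13\right)\right) = \left(-16\right) 586 \left(586 + 576^{2}\right) - \left(74 + 2 \cdot 16 \cdot 14\right) = \left(-16\right) 586 \left(586 + 331776\right) - \left(74 + 2 \cdot 224\right) = \left(-16\right) 586 \cdot 332362 - \left(74 + 448\right) = -3116226112 - 522 = -3116226634$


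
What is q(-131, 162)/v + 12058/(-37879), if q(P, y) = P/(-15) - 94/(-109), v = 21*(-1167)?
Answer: -483745622441/1517771567655 ≈ -0.31872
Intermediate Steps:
v = -24507
q(P, y) = 94/109 - P/15 (q(P, y) = P*(-1/15) - 94*(-1/109) = -P/15 + 94/109 = 94/109 - P/15)
q(-131, 162)/v + 12058/(-37879) = (94/109 - 1/15*(-131))/(-24507) + 12058/(-37879) = (94/109 + 131/15)*(-1/24507) + 12058*(-1/37879) = (15689/1635)*(-1/24507) - 12058/37879 = -15689/40068945 - 12058/37879 = -483745622441/1517771567655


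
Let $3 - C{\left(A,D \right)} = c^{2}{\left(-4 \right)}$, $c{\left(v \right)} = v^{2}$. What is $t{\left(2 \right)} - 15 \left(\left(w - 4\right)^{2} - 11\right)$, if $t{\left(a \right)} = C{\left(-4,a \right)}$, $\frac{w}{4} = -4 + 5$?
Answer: $-88$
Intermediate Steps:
$w = 4$ ($w = 4 \left(-4 + 5\right) = 4 \cdot 1 = 4$)
$C{\left(A,D \right)} = -253$ ($C{\left(A,D \right)} = 3 - \left(\left(-4\right)^{2}\right)^{2} = 3 - 16^{2} = 3 - 256 = -253$)
$t{\left(a \right)} = -253$
$t{\left(2 \right)} - 15 \left(\left(w - 4\right)^{2} - 11\right) = -253 - 15 \left(\left(4 - 4\right)^{2} - 11\right) = -253 - 15 \left(0^{2} - 11\right) = -253 - 15 \left(0 - 11\right) = -253 - -165 = -253 + 165 = -88$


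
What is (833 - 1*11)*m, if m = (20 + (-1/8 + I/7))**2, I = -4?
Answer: 480278571/1568 ≈ 3.0630e+5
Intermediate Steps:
m = 1168561/3136 (m = (20 + (-1/8 - 4/7))**2 = (20 - 39/56)**2 = (1081/56)**2 = 1168561/3136 ≈ 372.63)
(833 - 1*11)*m = (833 - 1*11)*(1168561/3136) = (833 - 11)*(1168561/3136) = 822*(1168561/3136) = 480278571/1568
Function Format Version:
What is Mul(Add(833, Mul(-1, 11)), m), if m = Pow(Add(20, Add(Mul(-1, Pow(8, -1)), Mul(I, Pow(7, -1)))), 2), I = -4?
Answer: Rational(480278571, 1568) ≈ 3.0630e+5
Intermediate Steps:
m = Rational(1168561, 3136) (m = Pow(Add(20, Add(Mul(-1, Pow(8, -1)), Mul(-4, Pow(7, -1)))), 2) = Pow(Add(20, Add(Mul(-1, Rational(1, 8)), Mul(-4, Rational(1, 7)))), 2) = Pow(Add(20, Add(Rational(-1, 8), Rational(-4, 7))), 2) = Pow(Add(20, Rational(-39, 56)), 2) = Pow(Rational(1081, 56), 2) = Rational(1168561, 3136) ≈ 372.63)
Mul(Add(833, Mul(-1, 11)), m) = Mul(Add(833, Mul(-1, 11)), Rational(1168561, 3136)) = Mul(Add(833, -11), Rational(1168561, 3136)) = Mul(822, Rational(1168561, 3136)) = Rational(480278571, 1568)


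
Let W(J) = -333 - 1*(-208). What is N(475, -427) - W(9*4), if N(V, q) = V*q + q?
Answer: -203127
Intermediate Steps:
N(V, q) = q + V*q
W(J) = -125 (W(J) = -333 + 208 = -125)
N(475, -427) - W(9*4) = -427*(1 + 475) - 1*(-125) = -427*476 + 125 = -203252 + 125 = -203127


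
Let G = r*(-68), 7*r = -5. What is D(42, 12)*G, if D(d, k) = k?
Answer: 4080/7 ≈ 582.86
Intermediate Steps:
r = -5/7 (r = (1/7)*(-5) = -5/7 ≈ -0.71429)
G = 340/7 (G = -5/7*(-68) = 340/7 ≈ 48.571)
D(42, 12)*G = 12*(340/7) = 4080/7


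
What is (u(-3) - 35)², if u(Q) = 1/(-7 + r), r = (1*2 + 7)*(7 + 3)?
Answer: 8433216/6889 ≈ 1224.2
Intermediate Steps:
r = 90 (r = (2 + 7)*10 = 9*10 = 90)
u(Q) = 1/83 (u(Q) = 1/(-7 + 90) = 1/83)
(u(-3) - 35)² = (1/83 - 35)² = (-2904/83)² = 8433216/6889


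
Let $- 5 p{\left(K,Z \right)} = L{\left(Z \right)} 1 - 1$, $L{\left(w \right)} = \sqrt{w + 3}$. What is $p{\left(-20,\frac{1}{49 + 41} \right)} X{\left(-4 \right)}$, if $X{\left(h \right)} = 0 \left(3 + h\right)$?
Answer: $0$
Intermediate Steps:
$L{\left(w \right)} = \sqrt{3 + w}$
$X{\left(h \right)} = 0$
$p{\left(K,Z \right)} = \frac{1}{5} - \frac{\sqrt{3 + Z}}{5}$ ($p{\left(K,Z \right)} = - \frac{\sqrt{3 + Z} 1 - 1}{5} = - \frac{\sqrt{3 + Z} - 1}{5} = - \frac{-1 + \sqrt{3 + Z}}{5} = \frac{1}{5} - \frac{\sqrt{3 + Z}}{5}$)
$p{\left(-20,\frac{1}{49 + 41} \right)} X{\left(-4 \right)} = \left(\frac{1}{5} - \frac{\sqrt{3 + \frac{1}{49 + 41}}}{5}\right) 0 = \left(\frac{1}{5} - \frac{\sqrt{3 + \frac{1}{90}}}{5}\right) 0 = \left(\frac{1}{5} - \frac{\sqrt{\frac{271}{90}}}{5}\right) 0 = \left(\frac{1}{5} - \frac{\frac{1}{30} \sqrt{2710}}{5}\right) 0 = \left(\frac{1}{5} - \frac{\sqrt{2710}}{150}\right) 0 = 0$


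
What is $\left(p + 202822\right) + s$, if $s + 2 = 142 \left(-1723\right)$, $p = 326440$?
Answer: $284594$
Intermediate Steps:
$s = -244668$ ($s = -2 + 142 \left(-1723\right) = -2 - 244666 = -244668$)
$\left(p + 202822\right) + s = \left(326440 + 202822\right) - 244668 = 529262 - 244668 = 284594$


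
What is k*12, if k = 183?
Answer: 2196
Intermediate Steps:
k*12 = 183*12 = 2196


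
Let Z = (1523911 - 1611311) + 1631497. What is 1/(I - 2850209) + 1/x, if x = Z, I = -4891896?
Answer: 6198008/11954561104185 ≈ 5.1846e-7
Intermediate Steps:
Z = 1544097 (Z = -87400 + 1631497 = 1544097)
x = 1544097
1/(I - 2850209) + 1/x = 1/(-4891896 - 2850209) + 1/1544097 = 1/(-7742105) + 1/1544097 = -1/7742105 + 1/1544097 = 6198008/11954561104185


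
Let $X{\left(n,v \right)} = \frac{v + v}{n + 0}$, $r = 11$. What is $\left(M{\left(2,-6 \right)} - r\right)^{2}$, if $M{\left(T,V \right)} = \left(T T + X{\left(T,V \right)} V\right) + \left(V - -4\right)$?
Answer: $729$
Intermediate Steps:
$X{\left(n,v \right)} = \frac{2 v}{n}$
$M{\left(T,V \right)} = 4 + V + T^{2} + \frac{2 V^{2}}{T}$ ($M{\left(T,V \right)} = \left(T T + \frac{2 V}{T} V\right) + \left(V - -4\right) = \left(T^{2} + \frac{2 V^{2}}{T}\right) + \left(V + 4\right) = \left(T^{2} + \frac{2 V^{2}}{T}\right) + \left(4 + V\right) = 4 + V + T^{2} + \frac{2 V^{2}}{T}$)
$\left(M{\left(2,-6 \right)} - r\right)^{2} = \left(\left(4 - 6 + 2^{2} + \frac{2 \left(-6\right)^{2}}{2}\right) - 11\right)^{2} = \left(\left(4 - 6 + 4 + 2 \cdot \frac{1}{2} \cdot 36\right) - 11\right)^{2} = \left(\left(4 - 6 + 4 + 36\right) - 11\right)^{2} = \left(38 - 11\right)^{2} = 27^{2} = 729$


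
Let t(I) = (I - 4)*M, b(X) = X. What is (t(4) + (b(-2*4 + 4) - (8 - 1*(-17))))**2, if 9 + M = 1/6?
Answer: 841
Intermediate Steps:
M = -53/6 (M = -9 + 1/6 = -53/6 ≈ -8.8333)
t(I) = 106/3 - 53*I/6 (t(I) = (I - 4)*(-53/6) = (-4 + I)*(-53/6) = 106/3 - 53*I/6)
(t(4) + (b(-2*4 + 4) - (8 - 1*(-17))))**2 = ((106/3 - 53/6*4) + ((-2*4 + 4) - (8 - 1*(-17))))**2 = ((106/3 - 106/3) + ((-8 + 4) - (8 + 17)))**2 = (0 + (-4 - 1*25))**2 = (0 + (-4 - 25))**2 = (0 - 29)**2 = (-29)**2 = 841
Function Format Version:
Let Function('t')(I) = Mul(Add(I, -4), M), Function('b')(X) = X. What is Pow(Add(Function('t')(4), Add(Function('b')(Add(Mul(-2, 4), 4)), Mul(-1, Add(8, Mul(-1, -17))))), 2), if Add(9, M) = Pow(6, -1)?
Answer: 841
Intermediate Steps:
M = Rational(-53, 6) (M = Add(-9, Pow(6, -1)) = Add(-9, Rational(1, 6)) = Rational(-53, 6) ≈ -8.8333)
Function('t')(I) = Add(Rational(106, 3), Mul(Rational(-53, 6), I)) (Function('t')(I) = Mul(Add(I, -4), Rational(-53, 6)) = Mul(Add(-4, I), Rational(-53, 6)) = Add(Rational(106, 3), Mul(Rational(-53, 6), I)))
Pow(Add(Function('t')(4), Add(Function('b')(Add(Mul(-2, 4), 4)), Mul(-1, Add(8, Mul(-1, -17))))), 2) = Pow(Add(Add(Rational(106, 3), Mul(Rational(-53, 6), 4)), Add(Add(Mul(-2, 4), 4), Mul(-1, Add(8, Mul(-1, -17))))), 2) = Pow(Add(Add(Rational(106, 3), Rational(-106, 3)), Add(Add(-8, 4), Mul(-1, Add(8, 17)))), 2) = Pow(Add(0, Add(-4, Mul(-1, 25))), 2) = Pow(Add(0, Add(-4, -25)), 2) = Pow(Add(0, -29), 2) = Pow(-29, 2) = 841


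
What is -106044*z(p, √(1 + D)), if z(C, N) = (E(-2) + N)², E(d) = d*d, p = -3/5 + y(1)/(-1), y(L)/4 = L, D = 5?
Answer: -2332968 - 848352*√6 ≈ -4.4110e+6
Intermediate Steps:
y(L) = 4*L
p = -23/5 (p = -3/5 + (4*1)/(-1) = -3*⅕ + 4*(-1) = -⅗ - 4 = -23/5 ≈ -4.6000)
E(d) = d²
z(C, N) = (4 + N)² (z(C, N) = ((-2)² + N)² = (4 + N)²)
-106044*z(p, √(1 + D)) = -106044*(4 + √(1 + 5))² = -106044*(4 + √6)²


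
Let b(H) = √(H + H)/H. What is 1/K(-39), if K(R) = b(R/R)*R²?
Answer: √2/3042 ≈ 0.00046490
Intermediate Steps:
b(H) = √2/√H (b(H) = √(2*H)/H = (√2*√H)/H = √2/√H)
K(R) = √2*R² (K(R) = (√2/√(R/R))*R² = (√2/√1)*R² = (√2*1)*R² = √2*R²)
1/K(-39) = 1/(√2*(-39)²) = 1/(√2*1521) = 1/(1521*√2) = √2/3042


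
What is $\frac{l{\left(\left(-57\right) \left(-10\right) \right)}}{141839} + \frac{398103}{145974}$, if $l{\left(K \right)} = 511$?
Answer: $\frac{258178649}{94542494} \approx 2.7308$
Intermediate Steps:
$\frac{l{\left(\left(-57\right) \left(-10\right) \right)}}{141839} + \frac{398103}{145974} = \frac{511}{141839} + \frac{398103}{145974} = 511 \cdot \frac{1}{141839} + 398103 \cdot \frac{1}{145974} = \frac{7}{1943} + \frac{132701}{48658} = \frac{258178649}{94542494}$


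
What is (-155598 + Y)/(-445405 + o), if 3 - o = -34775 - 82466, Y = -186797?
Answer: 342395/328161 ≈ 1.0434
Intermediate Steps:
o = 117244 (o = 3 - (-34775 - 82466) = 3 - 1*(-117241) = 3 + 117241 = 117244)
(-155598 + Y)/(-445405 + o) = (-155598 - 186797)/(-445405 + 117244) = -342395/(-328161) = -342395*(-1/328161) = 342395/328161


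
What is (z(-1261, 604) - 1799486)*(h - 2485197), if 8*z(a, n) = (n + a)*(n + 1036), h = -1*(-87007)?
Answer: 4638509550490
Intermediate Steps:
h = 87007
z(a, n) = (1036 + n)*(a + n)/8 (z(a, n) = ((n + a)*(n + 1036))/8 = ((a + n)*(1036 + n))/8 = ((1036 + n)*(a + n))/8 = (1036 + n)*(a + n)/8)
(z(-1261, 604) - 1799486)*(h - 2485197) = (((⅛)*604² + (259/2)*(-1261) + (259/2)*604 + (⅛)*(-1261)*604) - 1799486)*(87007 - 2485197) = (((⅛)*364816 - 326599/2 + 78218 - 190411/2) - 1799486)*(-2398190) = ((45602 - 326599/2 + 78218 - 190411/2) - 1799486)*(-2398190) = (-134685 - 1799486)*(-2398190) = -1934171*(-2398190) = 4638509550490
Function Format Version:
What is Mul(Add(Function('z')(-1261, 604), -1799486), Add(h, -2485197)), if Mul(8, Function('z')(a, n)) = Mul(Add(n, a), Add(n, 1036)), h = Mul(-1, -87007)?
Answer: 4638509550490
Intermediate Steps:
h = 87007
Function('z')(a, n) = Mul(Rational(1, 8), Add(1036, n), Add(a, n)) (Function('z')(a, n) = Mul(Rational(1, 8), Mul(Add(n, a), Add(n, 1036))) = Mul(Rational(1, 8), Mul(Add(a, n), Add(1036, n))) = Mul(Rational(1, 8), Mul(Add(1036, n), Add(a, n))) = Mul(Rational(1, 8), Add(1036, n), Add(a, n)))
Mul(Add(Function('z')(-1261, 604), -1799486), Add(h, -2485197)) = Mul(Add(Add(Mul(Rational(1, 8), Pow(604, 2)), Mul(Rational(259, 2), -1261), Mul(Rational(259, 2), 604), Mul(Rational(1, 8), -1261, 604)), -1799486), Add(87007, -2485197)) = Mul(Add(Add(Mul(Rational(1, 8), 364816), Rational(-326599, 2), 78218, Rational(-190411, 2)), -1799486), -2398190) = Mul(Add(Add(45602, Rational(-326599, 2), 78218, Rational(-190411, 2)), -1799486), -2398190) = Mul(Add(-134685, -1799486), -2398190) = Mul(-1934171, -2398190) = 4638509550490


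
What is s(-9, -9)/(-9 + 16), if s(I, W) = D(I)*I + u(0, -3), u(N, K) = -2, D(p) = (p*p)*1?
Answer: -731/7 ≈ -104.43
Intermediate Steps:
D(p) = p² (D(p) = p²*1 = p²)
s(I, W) = -2 + I³ (s(I, W) = I²*I - 2 = I³ - 2 = -2 + I³)
s(-9, -9)/(-9 + 16) = (-2 + (-9)³)/(-9 + 16) = (-2 - 729)/7 = -731*⅐ = -731/7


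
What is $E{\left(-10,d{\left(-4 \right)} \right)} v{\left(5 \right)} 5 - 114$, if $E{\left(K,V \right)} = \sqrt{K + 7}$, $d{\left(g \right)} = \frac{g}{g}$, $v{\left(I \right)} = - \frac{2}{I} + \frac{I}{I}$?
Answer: $-114 + 3 i \sqrt{3} \approx -114.0 + 5.1962 i$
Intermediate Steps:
$v{\left(I \right)} = 1 - \frac{2}{I}$ ($v{\left(I \right)} = - \frac{2}{I} + 1 = 1 - \frac{2}{I}$)
$d{\left(g \right)} = 1$
$E{\left(K,V \right)} = \sqrt{7 + K}$
$E{\left(-10,d{\left(-4 \right)} \right)} v{\left(5 \right)} 5 - 114 = \sqrt{7 - 10} \frac{-2 + 5}{5} \cdot 5 - 114 = \sqrt{-3} \cdot \frac{1}{5} \cdot 3 \cdot 5 - 114 = i \sqrt{3} \cdot \frac{3}{5} \cdot 5 - 114 = i \sqrt{3} \cdot 3 - 114 = 3 i \sqrt{3} - 114 = -114 + 3 i \sqrt{3}$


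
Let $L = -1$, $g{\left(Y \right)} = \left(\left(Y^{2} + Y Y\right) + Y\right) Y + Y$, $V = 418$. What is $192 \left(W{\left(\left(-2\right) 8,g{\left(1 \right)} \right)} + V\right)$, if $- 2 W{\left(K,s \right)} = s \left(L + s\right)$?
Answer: $79104$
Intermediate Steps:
$g{\left(Y \right)} = Y + Y \left(Y + 2 Y^{2}\right)$ ($g{\left(Y \right)} = \left(\left(Y^{2} + Y^{2}\right) + Y\right) Y + Y = \left(2 Y^{2} + Y\right) Y + Y = \left(Y + 2 Y^{2}\right) Y + Y = Y \left(Y + 2 Y^{2}\right) + Y = Y + Y \left(Y + 2 Y^{2}\right)$)
$W{\left(K,s \right)} = - \frac{s \left(-1 + s\right)}{2}$
$192 \left(W{\left(\left(-2\right) 8,g{\left(1 \right)} \right)} + V\right) = 192 \left(\frac{1 \left(1 + 1 + 2 \cdot 1^{2}\right) \left(1 - 1 \left(1 + 1 + 2 \cdot 1^{2}\right)\right)}{2} + 418\right) = 192 \left(\frac{1 \left(1 + 1 + 2 \cdot 1\right) \left(1 - 1 \left(1 + 1 + 2 \cdot 1\right)\right)}{2} + 418\right) = 192 \left(\frac{1 \left(1 + 1 + 2\right) \left(1 - 1 \left(1 + 1 + 2\right)\right)}{2} + 418\right) = 192 \left(\frac{1 \cdot 4 \left(1 - 1 \cdot 4\right)}{2} + 418\right) = 192 \left(\frac{1}{2} \cdot 4 \left(1 - 4\right) + 418\right) = 192 \left(\frac{1}{2} \cdot 4 \left(-3\right) + 418\right) = 192 \left(-6 + 418\right) = 192 \cdot 412 = 79104$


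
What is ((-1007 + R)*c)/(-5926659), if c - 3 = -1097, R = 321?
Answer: -750484/5926659 ≈ -0.12663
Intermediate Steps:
c = -1094 (c = 3 - 1097 = -1094)
((-1007 + R)*c)/(-5926659) = ((-1007 + 321)*(-1094))/(-5926659) = -686*(-1094)*(-1/5926659) = 750484*(-1/5926659) = -750484/5926659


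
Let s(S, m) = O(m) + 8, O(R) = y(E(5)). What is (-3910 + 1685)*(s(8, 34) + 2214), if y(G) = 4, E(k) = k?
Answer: -4952850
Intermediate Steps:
O(R) = 4
s(S, m) = 12 (s(S, m) = 4 + 8 = 12)
(-3910 + 1685)*(s(8, 34) + 2214) = (-3910 + 1685)*(12 + 2214) = -2225*2226 = -4952850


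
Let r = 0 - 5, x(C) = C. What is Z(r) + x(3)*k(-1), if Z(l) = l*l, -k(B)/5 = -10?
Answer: 175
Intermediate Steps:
k(B) = 50 (k(B) = -5*(-10) = 50)
r = -5
Z(l) = l**2
Z(r) + x(3)*k(-1) = (-5)**2 + 3*50 = 25 + 150 = 175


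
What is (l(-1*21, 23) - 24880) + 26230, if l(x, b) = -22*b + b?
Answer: 867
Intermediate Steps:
l(x, b) = -21*b
(l(-1*21, 23) - 24880) + 26230 = (-21*23 - 24880) + 26230 = (-483 - 24880) + 26230 = -25363 + 26230 = 867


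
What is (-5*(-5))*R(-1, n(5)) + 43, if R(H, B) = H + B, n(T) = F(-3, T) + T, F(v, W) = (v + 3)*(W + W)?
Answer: 143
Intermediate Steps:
F(v, W) = 2*W*(3 + v) (F(v, W) = (3 + v)*(2*W) = 2*W*(3 + v))
n(T) = T (n(T) = 2*T*(3 - 3) + T = 2*T*0 + T = 0 + T = T)
R(H, B) = B + H
(-5*(-5))*R(-1, n(5)) + 43 = (-5*(-5))*(5 - 1) + 43 = 25*4 + 43 = 100 + 43 = 143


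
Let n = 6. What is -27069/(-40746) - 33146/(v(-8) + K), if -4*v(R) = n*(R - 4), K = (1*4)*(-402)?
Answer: 232267771/10797690 ≈ 21.511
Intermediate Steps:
K = -1608 (K = 4*(-402) = -1608)
v(R) = 6 - 3*R/2 (v(R) = -3*(R - 4)/2 = -3*(-4 + R)/2 = -(-24 + 6*R)/4 = 6 - 3*R/2)
-27069/(-40746) - 33146/(v(-8) + K) = -27069/(-40746) - 33146/((6 - 3/2*(-8)) - 1608) = -27069*(-1/40746) - 33146/((6 + 12) - 1608) = 9023/13582 - 33146/(18 - 1608) = 9023/13582 - 33146/(-1590) = 9023/13582 - 33146*(-1/1590) = 9023/13582 + 16573/795 = 232267771/10797690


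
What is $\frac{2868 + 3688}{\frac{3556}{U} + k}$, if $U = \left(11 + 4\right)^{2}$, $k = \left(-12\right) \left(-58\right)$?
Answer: $\frac{368775}{40039} \approx 9.2104$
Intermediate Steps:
$k = 696$
$U = 225$ ($U = 15^{2} = 225$)
$\frac{2868 + 3688}{\frac{3556}{U} + k} = \frac{2868 + 3688}{\frac{3556}{225} + 696} = \frac{6556}{3556 \cdot \frac{1}{225} + 696} = \frac{6556}{\frac{3556}{225} + 696} = \frac{6556}{\frac{160156}{225}} = 6556 \cdot \frac{225}{160156} = \frac{368775}{40039}$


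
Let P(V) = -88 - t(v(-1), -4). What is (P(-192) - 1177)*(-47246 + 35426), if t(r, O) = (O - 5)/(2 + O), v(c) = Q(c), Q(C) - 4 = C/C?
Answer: 15005490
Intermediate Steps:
Q(C) = 5 (Q(C) = 4 + C/C = 4 + 1 = 5)
v(c) = 5
t(r, O) = (-5 + O)/(2 + O)
P(V) = -185/2 (P(V) = -88 - (-5 - 4)/(2 - 4) = -88 - (-9)/(-2) = -88 - (-1)*(-9)/2 = -88 - 1*9/2 = -88 - 9/2 = -185/2)
(P(-192) - 1177)*(-47246 + 35426) = (-185/2 - 1177)*(-47246 + 35426) = -2539/2*(-11820) = 15005490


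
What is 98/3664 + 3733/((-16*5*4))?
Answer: -852897/73280 ≈ -11.639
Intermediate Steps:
98/3664 + 3733/((-16*5*4)) = 98*(1/3664) + 3733/((-80*4)) = 49/1832 + 3733/(-320) = 49/1832 + 3733*(-1/320) = 49/1832 - 3733/320 = -852897/73280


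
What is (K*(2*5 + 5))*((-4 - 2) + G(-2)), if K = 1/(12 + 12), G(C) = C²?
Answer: -5/4 ≈ -1.2500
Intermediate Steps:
K = 1/24 ≈ 0.041667
(K*(2*5 + 5))*((-4 - 2) + G(-2)) = ((2*5 + 5)/24)*((-4 - 2) + (-2)²) = ((10 + 5)/24)*(-6 + 4) = ((1/24)*15)*(-2) = (5/8)*(-2) = -5/4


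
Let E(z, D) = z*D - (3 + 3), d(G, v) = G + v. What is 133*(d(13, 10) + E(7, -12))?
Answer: -8911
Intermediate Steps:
E(z, D) = -6 + D*z (E(z, D) = D*z - 1*6 = D*z - 6 = -6 + D*z)
133*(d(13, 10) + E(7, -12)) = 133*((13 + 10) + (-6 - 12*7)) = 133*(23 + (-6 - 84)) = 133*(23 - 90) = 133*(-67) = -8911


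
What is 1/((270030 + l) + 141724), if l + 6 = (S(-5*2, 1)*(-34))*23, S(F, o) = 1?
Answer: 1/410966 ≈ 2.4333e-6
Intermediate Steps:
l = -788 (l = -6 + (1*(-34))*23 = -6 - 34*23 = -6 - 782 = -788)
1/((270030 + l) + 141724) = 1/((270030 - 788) + 141724) = 1/(269242 + 141724) = 1/410966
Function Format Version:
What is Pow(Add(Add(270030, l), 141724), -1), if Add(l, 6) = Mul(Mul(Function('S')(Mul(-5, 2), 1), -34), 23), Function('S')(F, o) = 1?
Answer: Rational(1, 410966) ≈ 2.4333e-6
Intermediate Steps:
l = -788 (l = Add(-6, Mul(Mul(1, -34), 23)) = Add(-6, Mul(-34, 23)) = Add(-6, -782) = -788)
Pow(Add(Add(270030, l), 141724), -1) = Pow(Add(Add(270030, -788), 141724), -1) = Pow(Add(269242, 141724), -1) = Pow(410966, -1) = Rational(1, 410966)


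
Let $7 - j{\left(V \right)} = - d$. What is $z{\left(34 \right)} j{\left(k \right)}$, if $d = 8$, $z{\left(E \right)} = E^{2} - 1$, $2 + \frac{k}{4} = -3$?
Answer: $17325$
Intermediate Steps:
$k = -20$ ($k = -8 + 4 \left(-3\right) = -8 - 12 = -20$)
$z{\left(E \right)} = -1 + E^{2}$ ($z{\left(E \right)} = E^{2} - 1 = -1 + E^{2}$)
$j{\left(V \right)} = 15$ ($j{\left(V \right)} = 7 - \left(-1\right) 8 = 7 - -8 = 7 + 8 = 15$)
$z{\left(34 \right)} j{\left(k \right)} = \left(-1 + 34^{2}\right) 15 = \left(-1 + 1156\right) 15 = 1155 \cdot 15 = 17325$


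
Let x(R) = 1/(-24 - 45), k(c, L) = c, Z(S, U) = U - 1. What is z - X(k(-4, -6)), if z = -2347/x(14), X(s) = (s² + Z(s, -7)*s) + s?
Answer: 161899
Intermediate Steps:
Z(S, U) = -1 + U
x(R) = -1/69 (x(R) = 1/(-69) = -1/69)
X(s) = s² - 7*s (X(s) = (s² + (-1 - 7)*s) + s = (s² - 8*s) + s = s² - 7*s)
z = 161943 (z = -2347/(-1/69) = -2347*(-69) = 161943)
z - X(k(-4, -6)) = 161943 - (-4)*(-7 - 4) = 161943 - (-4)*(-11) = 161943 - 1*44 = 161943 - 44 = 161899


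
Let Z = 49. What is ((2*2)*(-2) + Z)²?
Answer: 1681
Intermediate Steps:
((2*2)*(-2) + Z)² = ((2*2)*(-2) + 49)² = (4*(-2) + 49)² = (-8 + 49)² = 41² = 1681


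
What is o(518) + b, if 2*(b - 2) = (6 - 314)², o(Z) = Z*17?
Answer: 56240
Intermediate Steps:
o(Z) = 17*Z
b = 47434 (b = 2 + (6 - 314)²/2 = 2 + (½)*(-308)² = 2 + (½)*94864 = 2 + 47432 = 47434)
o(518) + b = 17*518 + 47434 = 8806 + 47434 = 56240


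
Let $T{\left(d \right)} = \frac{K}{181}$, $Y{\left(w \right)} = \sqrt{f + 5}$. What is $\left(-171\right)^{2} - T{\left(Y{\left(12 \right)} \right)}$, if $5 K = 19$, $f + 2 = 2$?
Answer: $\frac{26463086}{905} \approx 29241.0$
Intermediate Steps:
$f = 0$ ($f = -2 + 2 = 0$)
$K = \frac{19}{5}$ ($K = \frac{1}{5} \cdot 19 = \frac{19}{5} \approx 3.8$)
$Y{\left(w \right)} = \sqrt{5}$ ($Y{\left(w \right)} = \sqrt{0 + 5} = \sqrt{5}$)
$T{\left(d \right)} = \frac{19}{905}$ ($T{\left(d \right)} = \frac{19}{5 \cdot 181} = \frac{19}{5} \cdot \frac{1}{181} = \frac{19}{905}$)
$\left(-171\right)^{2} - T{\left(Y{\left(12 \right)} \right)} = \left(-171\right)^{2} - \frac{19}{905} = 29241 - \frac{19}{905} = \frac{26463086}{905}$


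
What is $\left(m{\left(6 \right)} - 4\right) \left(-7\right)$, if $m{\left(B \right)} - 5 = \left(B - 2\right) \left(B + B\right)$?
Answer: $-343$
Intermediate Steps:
$m{\left(B \right)} = 5 + 2 B \left(-2 + B\right)$ ($m{\left(B \right)} = 5 + \left(B - 2\right) \left(B + B\right) = 5 + \left(-2 + B\right) 2 B = 5 + 2 B \left(-2 + B\right)$)
$\left(m{\left(6 \right)} - 4\right) \left(-7\right) = \left(\left(5 - 24 + 2 \cdot 6^{2}\right) - 4\right) \left(-7\right) = \left(\left(5 - 24 + 2 \cdot 36\right) - 4\right) \left(-7\right) = \left(\left(5 - 24 + 72\right) - 4\right) \left(-7\right) = \left(53 - 4\right) \left(-7\right) = 49 \left(-7\right) = -343$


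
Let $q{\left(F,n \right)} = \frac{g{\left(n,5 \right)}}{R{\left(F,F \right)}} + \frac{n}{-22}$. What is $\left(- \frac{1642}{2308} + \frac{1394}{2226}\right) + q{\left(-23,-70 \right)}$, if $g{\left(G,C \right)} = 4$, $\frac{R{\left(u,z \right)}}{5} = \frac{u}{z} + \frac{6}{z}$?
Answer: $\frac{5018589049}{1200915870} \approx 4.179$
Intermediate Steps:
$R{\left(u,z \right)} = \frac{30}{z} + \frac{5 u}{z}$ ($R{\left(u,z \right)} = 5 \left(\frac{u}{z} + \frac{6}{z}\right) = 5 \left(\frac{6}{z} + \frac{u}{z}\right) = \frac{30}{z} + \frac{5 u}{z}$)
$q{\left(F,n \right)} = - \frac{n}{22} + \frac{4 F}{5 \left(6 + F\right)}$ ($q{\left(F,n \right)} = \frac{4}{5 \frac{1}{F} \left(6 + F\right)} + \frac{n}{-22} = 4 \frac{F}{5 \left(6 + F\right)} + n \left(- \frac{1}{22}\right) = \frac{4 F}{5 \left(6 + F\right)} - \frac{n}{22} = - \frac{n}{22} + \frac{4 F}{5 \left(6 + F\right)}$)
$\left(- \frac{1642}{2308} + \frac{1394}{2226}\right) + q{\left(-23,-70 \right)} = \left(- \frac{1642}{2308} + \frac{1394}{2226}\right) + \frac{88 \left(-23\right) - - 350 \left(6 - 23\right)}{110 \left(6 - 23\right)} = \left(\left(-1642\right) \frac{1}{2308} + 1394 \cdot \frac{1}{2226}\right) + \frac{-2024 - \left(-350\right) \left(-17\right)}{110 \left(-17\right)} = \left(- \frac{821}{1154} + \frac{697}{1113}\right) + \frac{1}{110} \left(- \frac{1}{17}\right) \left(-2024 - 5950\right) = - \frac{109435}{1284402} + \frac{1}{110} \left(- \frac{1}{17}\right) \left(-7974\right) = - \frac{109435}{1284402} + \frac{3987}{935} = \frac{5018589049}{1200915870}$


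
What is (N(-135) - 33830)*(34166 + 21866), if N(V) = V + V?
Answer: -1910691200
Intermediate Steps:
N(V) = 2*V
(N(-135) - 33830)*(34166 + 21866) = (2*(-135) - 33830)*(34166 + 21866) = (-270 - 33830)*56032 = -34100*56032 = -1910691200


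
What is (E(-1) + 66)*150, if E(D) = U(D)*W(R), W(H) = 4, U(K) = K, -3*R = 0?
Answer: 9300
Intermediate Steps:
R = 0 (R = -⅓*0 = 0)
E(D) = 4*D (E(D) = D*4 = 4*D)
(E(-1) + 66)*150 = (4*(-1) + 66)*150 = (-4 + 66)*150 = 62*150 = 9300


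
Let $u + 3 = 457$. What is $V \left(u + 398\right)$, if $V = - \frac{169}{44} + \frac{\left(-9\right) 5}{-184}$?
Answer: $- \frac{1550427}{506} \approx -3064.1$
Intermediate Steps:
$u = 454$ ($u = -3 + 457 = 454$)
$V = - \frac{7279}{2024}$ ($V = \left(-169\right) \frac{1}{44} - - \frac{45}{184} = - \frac{169}{44} + \frac{45}{184} = - \frac{7279}{2024} \approx -3.5963$)
$V \left(u + 398\right) = - \frac{7279 \left(454 + 398\right)}{2024} = \left(- \frac{7279}{2024}\right) 852 = - \frac{1550427}{506}$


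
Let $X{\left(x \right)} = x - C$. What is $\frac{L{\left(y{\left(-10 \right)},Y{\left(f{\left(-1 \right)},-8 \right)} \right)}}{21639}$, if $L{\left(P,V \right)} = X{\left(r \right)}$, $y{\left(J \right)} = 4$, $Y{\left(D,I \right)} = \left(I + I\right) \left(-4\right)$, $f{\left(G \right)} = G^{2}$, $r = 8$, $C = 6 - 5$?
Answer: $\frac{7}{21639} \approx 0.00032349$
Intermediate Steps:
$C = 1$
$Y{\left(D,I \right)} = - 8 I$ ($Y{\left(D,I \right)} = 2 I \left(-4\right) = - 8 I$)
$X{\left(x \right)} = -1 + x$ ($X{\left(x \right)} = x - 1 = -1 + x$)
$L{\left(P,V \right)} = 7$ ($L{\left(P,V \right)} = -1 + 8 = 7$)
$\frac{L{\left(y{\left(-10 \right)},Y{\left(f{\left(-1 \right)},-8 \right)} \right)}}{21639} = \frac{7}{21639}$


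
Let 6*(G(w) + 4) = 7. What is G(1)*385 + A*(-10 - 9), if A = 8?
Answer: -7457/6 ≈ -1242.8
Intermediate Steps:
G(w) = -17/6 (G(w) = -4 + (⅙)*7 = -4 + 7/6 = -17/6)
G(1)*385 + A*(-10 - 9) = -17/6*385 + 8*(-10 - 9) = -6545/6 + 8*(-19) = -6545/6 - 152 = -7457/6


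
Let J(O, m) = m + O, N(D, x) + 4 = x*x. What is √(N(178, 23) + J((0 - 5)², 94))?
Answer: 2*√161 ≈ 25.377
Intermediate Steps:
N(D, x) = -4 + x² (N(D, x) = -4 + x*x = -4 + x²)
J(O, m) = O + m
√(N(178, 23) + J((0 - 5)², 94)) = √((-4 + 23²) + ((0 - 5)² + 94)) = √((-4 + 529) + ((-5)² + 94)) = √(525 + (25 + 94)) = √(525 + 119) = √644 = 2*√161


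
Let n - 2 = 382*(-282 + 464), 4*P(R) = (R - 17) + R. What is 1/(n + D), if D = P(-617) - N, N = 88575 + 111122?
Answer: -4/521935 ≈ -7.6638e-6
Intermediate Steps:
N = 199697
P(R) = -17/4 + R/2 (P(R) = ((R - 17) + R)/4 = ((-17 + R) + R)/4 = (-17 + 2*R)/4 = -17/4 + R/2)
D = -800039/4 (D = (-17/4 + (½)*(-617)) - 1*199697 = (-17/4 - 617/2) - 199697 = -1251/4 - 199697 = -800039/4 ≈ -2.0001e+5)
n = 69526 (n = 2 + 382*(-282 + 464) = 2 + 382*182 = 2 + 69524 = 69526)
1/(n + D) = 1/(69526 - 800039/4) = 1/(-521935/4) = -4/521935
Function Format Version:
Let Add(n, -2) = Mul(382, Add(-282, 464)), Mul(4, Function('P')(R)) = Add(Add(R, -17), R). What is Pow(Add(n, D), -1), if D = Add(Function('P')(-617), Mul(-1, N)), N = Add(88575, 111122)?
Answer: Rational(-4, 521935) ≈ -7.6638e-6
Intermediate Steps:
N = 199697
Function('P')(R) = Add(Rational(-17, 4), Mul(Rational(1, 2), R)) (Function('P')(R) = Mul(Rational(1, 4), Add(Add(R, -17), R)) = Mul(Rational(1, 4), Add(Add(-17, R), R)) = Mul(Rational(1, 4), Add(-17, Mul(2, R))) = Add(Rational(-17, 4), Mul(Rational(1, 2), R)))
D = Rational(-800039, 4) (D = Add(Add(Rational(-17, 4), Mul(Rational(1, 2), -617)), Mul(-1, 199697)) = Add(Add(Rational(-17, 4), Rational(-617, 2)), -199697) = Add(Rational(-1251, 4), -199697) = Rational(-800039, 4) ≈ -2.0001e+5)
n = 69526 (n = Add(2, Mul(382, Add(-282, 464))) = Add(2, Mul(382, 182)) = Add(2, 69524) = 69526)
Pow(Add(n, D), -1) = Pow(Add(69526, Rational(-800039, 4)), -1) = Pow(Rational(-521935, 4), -1) = Rational(-4, 521935)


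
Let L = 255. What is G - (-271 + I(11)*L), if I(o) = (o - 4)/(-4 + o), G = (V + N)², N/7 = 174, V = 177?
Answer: 1946041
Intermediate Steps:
N = 1218 (N = 7*174 = 1218)
G = 1946025 (G = (177 + 1218)² = 1395² = 1946025)
I(o) = 1 (I(o) = (-4 + o)/(-4 + o) = 1)
G - (-271 + I(11)*L) = 1946025 - (-271 + 1*255) = 1946025 - (-271 + 255) = 1946025 - 1*(-16) = 1946025 + 16 = 1946041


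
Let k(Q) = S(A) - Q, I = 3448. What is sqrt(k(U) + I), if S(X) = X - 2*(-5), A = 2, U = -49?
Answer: 11*sqrt(29) ≈ 59.237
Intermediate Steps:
S(X) = 10 + X (S(X) = X + 10 = 10 + X)
k(Q) = 12 - Q (k(Q) = (10 + 2) - Q = 12 - Q)
sqrt(k(U) + I) = sqrt((12 - 1*(-49)) + 3448) = sqrt((12 + 49) + 3448) = sqrt(61 + 3448) = sqrt(3509) = 11*sqrt(29)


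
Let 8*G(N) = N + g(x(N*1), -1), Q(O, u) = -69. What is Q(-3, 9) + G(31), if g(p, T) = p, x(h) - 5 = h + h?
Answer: -227/4 ≈ -56.750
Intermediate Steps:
x(h) = 5 + 2*h (x(h) = 5 + (h + h) = 5 + 2*h)
G(N) = 5/8 + 3*N/8 (G(N) = (N + (5 + 2*(N*1)))/8 = (N + (5 + 2*N))/8 = (5 + 3*N)/8 = 5/8 + 3*N/8)
Q(-3, 9) + G(31) = -69 + (5/8 + (3/8)*31) = -69 + (5/8 + 93/8) = -69 + 49/4 = -227/4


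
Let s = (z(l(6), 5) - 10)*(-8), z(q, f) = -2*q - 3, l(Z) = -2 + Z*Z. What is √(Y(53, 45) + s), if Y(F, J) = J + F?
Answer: √746 ≈ 27.313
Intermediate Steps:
l(Z) = -2 + Z²
z(q, f) = -3 - 2*q
Y(F, J) = F + J
s = 648 (s = ((-3 - 2*(-2 + 6²)) - 10)*(-8) = ((-3 - 2*(-2 + 36)) - 10)*(-8) = ((-3 - 2*34) - 10)*(-8) = ((-3 - 68) - 10)*(-8) = (-71 - 10)*(-8) = -81*(-8) = 648)
√(Y(53, 45) + s) = √((53 + 45) + 648) = √(98 + 648) = √746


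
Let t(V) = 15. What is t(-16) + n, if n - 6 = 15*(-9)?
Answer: -114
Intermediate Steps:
n = -129 (n = 6 + 15*(-9) = 6 - 135 = -129)
t(-16) + n = 15 - 129 = -114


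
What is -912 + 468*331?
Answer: 153996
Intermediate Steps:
-912 + 468*331 = -912 + 154908 = 153996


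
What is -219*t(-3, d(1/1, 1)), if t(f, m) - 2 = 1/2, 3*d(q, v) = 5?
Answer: -1095/2 ≈ -547.50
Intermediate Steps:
d(q, v) = 5/3 (d(q, v) = (⅓)*5 = 5/3)
t(f, m) = 5/2 (t(f, m) = 2 + 1/2 = 2 + ½ = 5/2)
-219*t(-3, d(1/1, 1)) = -219*5/2 = -1095/2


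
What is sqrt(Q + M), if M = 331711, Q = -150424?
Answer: 3*sqrt(20143) ≈ 425.78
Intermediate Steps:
sqrt(Q + M) = sqrt(-150424 + 331711) = sqrt(181287) = 3*sqrt(20143)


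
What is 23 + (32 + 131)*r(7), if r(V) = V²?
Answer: 8010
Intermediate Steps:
23 + (32 + 131)*r(7) = 23 + (32 + 131)*7² = 23 + 163*49 = 23 + 7987 = 8010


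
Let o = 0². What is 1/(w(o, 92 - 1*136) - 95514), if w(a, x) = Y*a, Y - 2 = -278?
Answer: -1/95514 ≈ -1.0470e-5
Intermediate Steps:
Y = -276 (Y = 2 - 278 = -276)
o = 0
w(a, x) = -276*a
1/(w(o, 92 - 1*136) - 95514) = 1/(-276*0 - 95514) = 1/(0 - 95514) = 1/(-95514) = -1/95514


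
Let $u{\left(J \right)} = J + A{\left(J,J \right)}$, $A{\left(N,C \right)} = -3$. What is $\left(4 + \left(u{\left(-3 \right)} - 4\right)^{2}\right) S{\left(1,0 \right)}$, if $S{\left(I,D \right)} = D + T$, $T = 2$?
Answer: $208$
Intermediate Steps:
$S{\left(I,D \right)} = 2 + D$ ($S{\left(I,D \right)} = D + 2 = 2 + D$)
$u{\left(J \right)} = -3 + J$ ($u{\left(J \right)} = J - 3 = -3 + J$)
$\left(4 + \left(u{\left(-3 \right)} - 4\right)^{2}\right) S{\left(1,0 \right)} = \left(4 + \left(\left(-3 - 3\right) - 4\right)^{2}\right) \left(2 + 0\right) = \left(4 + \left(-6 - 4\right)^{2}\right) 2 = \left(4 + \left(-10\right)^{2}\right) 2 = \left(4 + 100\right) 2 = 104 \cdot 2 = 208$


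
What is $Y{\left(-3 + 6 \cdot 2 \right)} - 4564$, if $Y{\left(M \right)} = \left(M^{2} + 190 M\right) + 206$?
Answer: $-2567$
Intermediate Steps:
$Y{\left(M \right)} = 206 + M^{2} + 190 M$
$Y{\left(-3 + 6 \cdot 2 \right)} - 4564 = \left(206 + \left(-3 + 6 \cdot 2\right)^{2} + 190 \left(-3 + 6 \cdot 2\right)\right) - 4564 = \left(206 + \left(-3 + 12\right)^{2} + 190 \left(-3 + 12\right)\right) - 4564 = \left(206 + 9^{2} + 190 \cdot 9\right) - 4564 = \left(206 + 81 + 1710\right) - 4564 = 1997 - 4564 = -2567$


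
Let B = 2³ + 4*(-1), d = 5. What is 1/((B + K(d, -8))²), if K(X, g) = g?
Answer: 1/16 ≈ 0.062500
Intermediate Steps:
B = 4 (B = 8 - 4 = 4)
1/((B + K(d, -8))²) = 1/((4 - 8)²) = 1/((-4)²) = 1/16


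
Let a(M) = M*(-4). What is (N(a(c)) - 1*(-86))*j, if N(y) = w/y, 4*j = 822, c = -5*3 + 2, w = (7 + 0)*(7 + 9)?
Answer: 235503/13 ≈ 18116.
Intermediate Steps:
w = 112 (w = 7*16 = 112)
c = -13 (c = -15 + 2 = -13)
j = 411/2 (j = (1/4)*822 = 411/2 ≈ 205.50)
a(M) = -4*M
N(y) = 112/y
(N(a(c)) - 1*(-86))*j = (112/((-4*(-13))) - 1*(-86))*(411/2) = (112/52 + 86)*(411/2) = (112*(1/52) + 86)*(411/2) = (28/13 + 86)*(411/2) = (1146/13)*(411/2) = 235503/13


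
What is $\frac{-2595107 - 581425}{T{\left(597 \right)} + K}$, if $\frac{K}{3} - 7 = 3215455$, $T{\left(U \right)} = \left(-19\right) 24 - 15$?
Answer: $- \frac{1058844}{3215305} \approx -0.32931$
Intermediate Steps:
$T{\left(U \right)} = -471$ ($T{\left(U \right)} = -456 - 15 = -471$)
$K = 9646386$ ($K = 21 + 3 \cdot 3215455 = 21 + 9646365 = 9646386$)
$\frac{-2595107 - 581425}{T{\left(597 \right)} + K} = \frac{-2595107 - 581425}{-471 + 9646386} = - \frac{3176532}{9645915} = \left(-3176532\right) \frac{1}{9645915} = - \frac{1058844}{3215305}$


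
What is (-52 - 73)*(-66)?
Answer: 8250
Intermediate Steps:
(-52 - 73)*(-66) = -125*(-66) = 8250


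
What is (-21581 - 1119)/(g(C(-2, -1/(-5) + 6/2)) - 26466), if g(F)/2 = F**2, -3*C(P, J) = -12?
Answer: 11350/13217 ≈ 0.85874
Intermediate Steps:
C(P, J) = 4 (C(P, J) = -1/3*(-12) = 4)
g(F) = 2*F**2
(-21581 - 1119)/(g(C(-2, -1/(-5) + 6/2)) - 26466) = (-21581 - 1119)/(2*4**2 - 26466) = -22700/(2*16 - 26466) = -22700/(32 - 26466) = -22700/(-26434) = -22700*(-1/26434) = 11350/13217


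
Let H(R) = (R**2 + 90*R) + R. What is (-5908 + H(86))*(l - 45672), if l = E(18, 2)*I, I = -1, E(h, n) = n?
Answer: -425407636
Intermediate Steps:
H(R) = R**2 + 91*R
l = -2 (l = 2*(-1) = -2)
(-5908 + H(86))*(l - 45672) = (-5908 + 86*(91 + 86))*(-2 - 45672) = (-5908 + 86*177)*(-45674) = (-5908 + 15222)*(-45674) = 9314*(-45674) = -425407636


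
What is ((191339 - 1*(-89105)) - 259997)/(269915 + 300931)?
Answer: 20447/570846 ≈ 0.035819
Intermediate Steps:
((191339 - 1*(-89105)) - 259997)/(269915 + 300931) = ((191339 + 89105) - 259997)/570846 = (280444 - 259997)*(1/570846) = 20447*(1/570846) = 20447/570846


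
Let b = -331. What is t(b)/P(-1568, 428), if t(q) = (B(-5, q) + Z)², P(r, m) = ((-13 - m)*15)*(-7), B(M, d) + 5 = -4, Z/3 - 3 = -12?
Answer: 48/1715 ≈ 0.027988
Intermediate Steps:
Z = -27 (Z = 9 + 3*(-12) = 9 - 36 = -27)
B(M, d) = -9 (B(M, d) = -5 - 4 = -9)
P(r, m) = 1365 + 105*m (P(r, m) = (-195 - 15*m)*(-7) = 1365 + 105*m)
t(q) = 1296 (t(q) = (-9 - 27)² = (-36)² = 1296)
t(b)/P(-1568, 428) = 1296/(1365 + 105*428) = 1296/(1365 + 44940) = 1296/46305 = 1296*(1/46305) = 48/1715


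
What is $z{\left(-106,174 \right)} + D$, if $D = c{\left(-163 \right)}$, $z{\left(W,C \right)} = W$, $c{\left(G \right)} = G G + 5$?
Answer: $26468$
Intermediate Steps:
$c{\left(G \right)} = 5 + G^{2}$ ($c{\left(G \right)} = G^{2} + 5 = 5 + G^{2}$)
$D = 26574$ ($D = 5 + \left(-163\right)^{2} = 5 + 26569 = 26574$)
$z{\left(-106,174 \right)} + D = -106 + 26574 = 26468$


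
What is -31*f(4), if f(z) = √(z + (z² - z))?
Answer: -124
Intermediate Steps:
f(z) = √(z²)
-31*f(4) = -31*√(4²) = -31*√16 = -31*4 = -124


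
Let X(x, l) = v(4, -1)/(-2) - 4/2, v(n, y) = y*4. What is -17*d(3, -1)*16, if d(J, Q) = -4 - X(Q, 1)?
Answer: 1088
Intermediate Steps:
v(n, y) = 4*y
X(x, l) = 0 (X(x, l) = (4*(-1))/(-2) - 4/2 = -4*(-1/2) - 4*1/2 = 2 - 2 = 0)
d(J, Q) = -4 (d(J, Q) = -4 - 1*0 = -4 + 0 = -4)
-17*d(3, -1)*16 = -17*(-4)*16 = 68*16 = 1088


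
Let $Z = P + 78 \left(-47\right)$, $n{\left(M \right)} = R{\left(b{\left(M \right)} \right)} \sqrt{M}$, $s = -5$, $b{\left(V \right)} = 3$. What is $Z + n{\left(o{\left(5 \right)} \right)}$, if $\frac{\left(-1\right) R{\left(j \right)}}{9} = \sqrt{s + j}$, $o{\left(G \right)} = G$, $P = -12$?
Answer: $-3678 - 9 i \sqrt{10} \approx -3678.0 - 28.461 i$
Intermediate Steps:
$R{\left(j \right)} = - 9 \sqrt{-5 + j}$
$n{\left(M \right)} = - 9 i \sqrt{2} \sqrt{M}$ ($n{\left(M \right)} = - 9 \sqrt{-5 + 3} \sqrt{M} = - 9 \sqrt{-2} \sqrt{M} = - 9 i \sqrt{2} \sqrt{M}$)
$Z = -3678$ ($Z = -12 + 78 \left(-47\right) = -12 - 3666 = -3678$)
$Z + n{\left(o{\left(5 \right)} \right)} = -3678 - 9 i \sqrt{2} \sqrt{5} = -3678 - 9 i \sqrt{10}$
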